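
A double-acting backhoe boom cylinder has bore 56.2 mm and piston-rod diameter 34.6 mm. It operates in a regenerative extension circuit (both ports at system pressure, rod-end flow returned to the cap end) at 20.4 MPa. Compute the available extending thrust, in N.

F ≈ 19200 N

With equal pressure on both faces, forces on the annular region cancel; the net push is pressure × rod cross-section.
Rod cross-section A_rod = π/4 × (34.6 mm)² = 940.2 mm^2
F = P × A_rod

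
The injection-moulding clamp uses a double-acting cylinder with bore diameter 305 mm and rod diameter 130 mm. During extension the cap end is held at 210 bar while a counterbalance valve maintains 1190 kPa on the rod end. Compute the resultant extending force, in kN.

F ≈ 1460 kN

Cap-side area A_cap = π/4 × (305 mm)² = 73060 mm^2
Rod-side annular area A_ann = π/4 × (305² − 130²) = 59790 mm^2
Net thrust = P_cap·A_cap − P_rod·A_ann = 1534 kN − 71.15 kN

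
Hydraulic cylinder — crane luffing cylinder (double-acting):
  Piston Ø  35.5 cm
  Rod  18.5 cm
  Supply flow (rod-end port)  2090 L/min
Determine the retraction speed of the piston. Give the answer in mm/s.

v ≈ 483 mm/s

Rod-side annular area A_ann = π/4 × (35.5² − 18.5²) = 721.0 cm^2
Flow into the rod-end port fills the annular volume.
v = Q / A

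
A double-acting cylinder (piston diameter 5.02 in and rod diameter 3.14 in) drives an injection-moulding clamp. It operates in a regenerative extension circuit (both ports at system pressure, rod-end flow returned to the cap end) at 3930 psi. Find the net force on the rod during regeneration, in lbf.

F ≈ 30400 lbf

With equal pressure on both faces, forces on the annular region cancel; the net push is pressure × rod cross-section.
Rod cross-section A_rod = π/4 × (3.14 in)² = 7.744 in^2
F = P × A_rod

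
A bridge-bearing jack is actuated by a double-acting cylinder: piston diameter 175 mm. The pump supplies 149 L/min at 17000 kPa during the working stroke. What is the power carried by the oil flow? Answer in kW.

W ≈ 42.2 kW

Hydraulic power = P × Q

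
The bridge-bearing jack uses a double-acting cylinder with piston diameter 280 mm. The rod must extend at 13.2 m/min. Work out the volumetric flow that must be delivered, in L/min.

Q ≈ 813 L/min

Cap-side area A_cap = π/4 × (280 mm)² = 61580 mm^2
Q = A × v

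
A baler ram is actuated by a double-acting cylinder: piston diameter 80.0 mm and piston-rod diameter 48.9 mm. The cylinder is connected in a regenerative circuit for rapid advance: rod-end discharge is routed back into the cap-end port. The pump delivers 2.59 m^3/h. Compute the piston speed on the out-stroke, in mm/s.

In regeneration the rod-end outflow joins the pump flow into the cap end, so the net volume the pump must supply per unit advance equals the rod cross-section area.
Rod cross-section A_rod = π/4 × (48.9 mm)² = 1878 mm^2
v = Q_pump / A_rod

v ≈ 383 mm/s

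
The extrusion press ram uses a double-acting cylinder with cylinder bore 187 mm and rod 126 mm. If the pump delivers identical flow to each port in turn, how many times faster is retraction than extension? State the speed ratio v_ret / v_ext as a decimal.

v_ret/v_ext ≈ 1.83

Cap-side area A_cap = π/4 × (187 mm)² = 27460 mm^2
Rod-side annular area A_ann = π/4 × (187² − 126²) = 15000 mm^2
For equal Q, v ∝ 1/A, so v_ret/v_ext = A_cap/A_ann.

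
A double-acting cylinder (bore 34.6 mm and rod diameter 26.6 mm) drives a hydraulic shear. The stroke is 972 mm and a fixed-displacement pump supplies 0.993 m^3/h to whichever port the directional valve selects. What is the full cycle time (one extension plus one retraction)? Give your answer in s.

Cap-side area A_cap = π/4 × (34.6 mm)² = 940.2 mm^2
Rod-side annular area A_ann = π/4 × (34.6² − 26.6²) = 384.5 mm^2
t_ext = A_cap·L/Q = 3.313 s
t_ret = A_ann·L/Q = 1.355 s
t_cycle = t_ext + t_ret

t ≈ 4.67 s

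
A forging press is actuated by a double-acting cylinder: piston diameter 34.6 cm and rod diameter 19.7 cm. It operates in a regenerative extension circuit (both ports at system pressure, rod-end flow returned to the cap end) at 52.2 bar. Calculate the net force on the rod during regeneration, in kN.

F ≈ 159 kN

With equal pressure on both faces, forces on the annular region cancel; the net push is pressure × rod cross-section.
Rod cross-section A_rod = π/4 × (19.7 cm)² = 304.8 cm^2
F = P × A_rod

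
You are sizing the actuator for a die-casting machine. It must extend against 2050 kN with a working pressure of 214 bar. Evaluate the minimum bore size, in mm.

D ≈ 349 mm

Extension force acts on the full piston face: F = P × (π/4)D².
D = √(4F / (πP)) = √(4 × 2050 kN / (π × 214 bar))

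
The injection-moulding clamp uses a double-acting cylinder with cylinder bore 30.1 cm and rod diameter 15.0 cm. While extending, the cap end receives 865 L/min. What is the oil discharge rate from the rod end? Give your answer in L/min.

Cap-side area A_cap = π/4 × (30.1 cm)² = 711.6 cm^2
Rod-side annular area A_ann = π/4 × (30.1² − 15.0²) = 534.9 cm^2
Piston speed v = Q_in/A_cap; rod-end outflow Q_out = v × A_ann = Q_in × A_ann/A_cap.

Q_out ≈ 650 L/min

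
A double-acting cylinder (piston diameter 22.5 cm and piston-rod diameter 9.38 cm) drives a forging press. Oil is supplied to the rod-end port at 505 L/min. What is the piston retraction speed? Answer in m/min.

Rod-side annular area A_ann = π/4 × (22.5² − 9.38²) = 328.5 cm^2
Flow into the rod-end port fills the annular volume.
v = Q / A

v ≈ 15.4 m/min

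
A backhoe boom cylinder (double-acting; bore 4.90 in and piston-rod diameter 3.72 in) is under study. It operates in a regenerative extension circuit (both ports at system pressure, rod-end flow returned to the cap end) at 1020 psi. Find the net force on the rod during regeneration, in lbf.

With equal pressure on both faces, forces on the annular region cancel; the net push is pressure × rod cross-section.
Rod cross-section A_rod = π/4 × (3.72 in)² = 10.87 in^2
F = P × A_rod

F ≈ 11100 lbf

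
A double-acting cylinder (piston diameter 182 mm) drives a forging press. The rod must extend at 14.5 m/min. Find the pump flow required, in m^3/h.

Cap-side area A_cap = π/4 × (182 mm)² = 26020 mm^2
Q = A × v

Q ≈ 22.6 m^3/h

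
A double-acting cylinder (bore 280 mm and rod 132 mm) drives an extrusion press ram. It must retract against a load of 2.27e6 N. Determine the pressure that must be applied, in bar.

P ≈ 474 bar

Rod-side annular area A_ann = π/4 × (280² − 132²) = 47890 mm^2
Retraction: pressure acts on the annular area.
P = F / A = 2.27e6 N / A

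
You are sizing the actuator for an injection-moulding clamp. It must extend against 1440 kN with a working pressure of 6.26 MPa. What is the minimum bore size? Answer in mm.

D ≈ 541 mm

Extension force acts on the full piston face: F = P × (π/4)D².
D = √(4F / (πP)) = √(4 × 1440 kN / (π × 6.26 MPa))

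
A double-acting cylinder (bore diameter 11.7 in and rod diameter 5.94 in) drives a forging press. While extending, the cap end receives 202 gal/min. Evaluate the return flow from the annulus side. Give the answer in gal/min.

Q_out ≈ 150 gal/min

Cap-side area A_cap = π/4 × (11.7 in)² = 107.5 in^2
Rod-side annular area A_ann = π/4 × (11.7² − 5.94²) = 79.80 in^2
Piston speed v = Q_in/A_cap; rod-end outflow Q_out = v × A_ann = Q_in × A_ann/A_cap.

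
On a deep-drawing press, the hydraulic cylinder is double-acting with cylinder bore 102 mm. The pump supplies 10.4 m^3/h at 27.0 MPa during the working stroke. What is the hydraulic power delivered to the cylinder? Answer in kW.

W ≈ 78.0 kW

Hydraulic power = P × Q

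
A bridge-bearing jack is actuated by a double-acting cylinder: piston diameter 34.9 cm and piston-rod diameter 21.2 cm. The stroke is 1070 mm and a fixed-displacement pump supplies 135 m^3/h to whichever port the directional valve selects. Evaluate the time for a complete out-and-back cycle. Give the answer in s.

Cap-side area A_cap = π/4 × (34.9 cm)² = 956.6 cm^2
Rod-side annular area A_ann = π/4 × (34.9² − 21.2²) = 603.6 cm^2
t_ext = A_cap·L/Q = 2.730 s
t_ret = A_ann·L/Q = 1.722 s
t_cycle = t_ext + t_ret

t ≈ 4.45 s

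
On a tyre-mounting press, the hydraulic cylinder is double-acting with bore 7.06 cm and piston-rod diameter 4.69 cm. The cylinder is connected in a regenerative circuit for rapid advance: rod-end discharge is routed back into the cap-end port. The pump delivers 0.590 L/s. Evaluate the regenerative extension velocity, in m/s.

In regeneration the rod-end outflow joins the pump flow into the cap end, so the net volume the pump must supply per unit advance equals the rod cross-section area.
Rod cross-section A_rod = π/4 × (4.69 cm)² = 17.28 cm^2
v = Q_pump / A_rod

v ≈ 0.342 m/s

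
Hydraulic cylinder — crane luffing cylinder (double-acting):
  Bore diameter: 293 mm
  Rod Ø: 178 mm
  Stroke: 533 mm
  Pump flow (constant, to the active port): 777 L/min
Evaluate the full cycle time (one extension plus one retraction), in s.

Cap-side area A_cap = π/4 × (293 mm)² = 67430 mm^2
Rod-side annular area A_ann = π/4 × (293² − 178²) = 42540 mm^2
t_ext = A_cap·L/Q = 2.775 s
t_ret = A_ann·L/Q = 1.751 s
t_cycle = t_ext + t_ret

t ≈ 4.53 s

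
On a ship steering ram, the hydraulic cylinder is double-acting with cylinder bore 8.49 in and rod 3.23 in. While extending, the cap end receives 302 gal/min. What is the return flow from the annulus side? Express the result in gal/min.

Q_out ≈ 258 gal/min

Cap-side area A_cap = π/4 × (8.49 in)² = 56.61 in^2
Rod-side annular area A_ann = π/4 × (8.49² − 3.23²) = 48.42 in^2
Piston speed v = Q_in/A_cap; rod-end outflow Q_out = v × A_ann = Q_in × A_ann/A_cap.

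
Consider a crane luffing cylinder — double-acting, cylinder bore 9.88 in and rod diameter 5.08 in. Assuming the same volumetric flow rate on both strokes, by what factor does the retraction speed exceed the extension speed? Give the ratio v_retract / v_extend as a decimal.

Cap-side area A_cap = π/4 × (9.88 in)² = 76.67 in^2
Rod-side annular area A_ann = π/4 × (9.88² − 5.08²) = 56.40 in^2
For equal Q, v ∝ 1/A, so v_ret/v_ext = A_cap/A_ann.

v_ret/v_ext ≈ 1.36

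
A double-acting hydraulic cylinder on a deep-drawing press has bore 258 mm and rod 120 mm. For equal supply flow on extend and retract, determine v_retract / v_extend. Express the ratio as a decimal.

v_ret/v_ext ≈ 1.28

Cap-side area A_cap = π/4 × (258 mm)² = 52280 mm^2
Rod-side annular area A_ann = π/4 × (258² − 120²) = 40970 mm^2
For equal Q, v ∝ 1/A, so v_ret/v_ext = A_cap/A_ann.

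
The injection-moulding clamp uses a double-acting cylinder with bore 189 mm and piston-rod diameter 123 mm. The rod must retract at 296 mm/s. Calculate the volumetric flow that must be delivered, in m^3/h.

Rod-side annular area A_ann = π/4 × (189² − 123²) = 16170 mm^2
Q = A × v

Q ≈ 17.2 m^3/h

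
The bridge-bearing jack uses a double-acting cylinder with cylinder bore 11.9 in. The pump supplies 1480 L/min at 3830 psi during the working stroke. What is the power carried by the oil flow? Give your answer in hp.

Hydraulic power = P × Q

W ≈ 874 hp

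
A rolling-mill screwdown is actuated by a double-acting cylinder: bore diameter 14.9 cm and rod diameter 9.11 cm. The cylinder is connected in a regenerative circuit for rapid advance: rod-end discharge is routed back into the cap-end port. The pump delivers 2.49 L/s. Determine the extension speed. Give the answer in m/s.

v ≈ 0.382 m/s

In regeneration the rod-end outflow joins the pump flow into the cap end, so the net volume the pump must supply per unit advance equals the rod cross-section area.
Rod cross-section A_rod = π/4 × (9.11 cm)² = 65.18 cm^2
v = Q_pump / A_rod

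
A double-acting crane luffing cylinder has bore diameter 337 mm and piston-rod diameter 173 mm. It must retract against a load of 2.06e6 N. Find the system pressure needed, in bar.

P ≈ 314 bar

Rod-side annular area A_ann = π/4 × (337² − 173²) = 65690 mm^2
Retraction: pressure acts on the annular area.
P = F / A = 2.06e6 N / A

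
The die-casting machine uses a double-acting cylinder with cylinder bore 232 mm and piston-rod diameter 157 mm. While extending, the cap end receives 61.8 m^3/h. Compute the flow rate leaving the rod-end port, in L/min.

Cap-side area A_cap = π/4 × (232 mm)² = 42270 mm^2
Rod-side annular area A_ann = π/4 × (232² − 157²) = 22910 mm^2
Piston speed v = Q_in/A_cap; rod-end outflow Q_out = v × A_ann = Q_in × A_ann/A_cap.

Q_out ≈ 558 L/min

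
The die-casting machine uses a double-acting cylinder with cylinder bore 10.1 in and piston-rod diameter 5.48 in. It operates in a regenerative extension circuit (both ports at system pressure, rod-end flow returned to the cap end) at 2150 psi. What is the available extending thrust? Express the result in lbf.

F ≈ 50700 lbf

With equal pressure on both faces, forces on the annular region cancel; the net push is pressure × rod cross-section.
Rod cross-section A_rod = π/4 × (5.48 in)² = 23.59 in^2
F = P × A_rod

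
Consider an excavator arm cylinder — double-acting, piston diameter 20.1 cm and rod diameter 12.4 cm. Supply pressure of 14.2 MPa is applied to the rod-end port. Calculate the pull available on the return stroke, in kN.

F ≈ 279 kN

Rod-side annular area A_ann = π/4 × (20.1² − 12.4²) = 196.5 cm^2
On retraction the pressure acts on the annular area (bore minus rod).
F = P × A_ann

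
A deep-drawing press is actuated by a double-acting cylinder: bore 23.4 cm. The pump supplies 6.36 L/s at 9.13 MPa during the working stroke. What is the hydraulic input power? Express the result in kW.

Hydraulic power = P × Q

W ≈ 58.1 kW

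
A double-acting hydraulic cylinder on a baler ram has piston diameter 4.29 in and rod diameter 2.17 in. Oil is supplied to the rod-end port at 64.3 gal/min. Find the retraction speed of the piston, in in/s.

v ≈ 23.0 in/s

Rod-side annular area A_ann = π/4 × (4.29² − 2.17²) = 10.76 in^2
Flow into the rod-end port fills the annular volume.
v = Q / A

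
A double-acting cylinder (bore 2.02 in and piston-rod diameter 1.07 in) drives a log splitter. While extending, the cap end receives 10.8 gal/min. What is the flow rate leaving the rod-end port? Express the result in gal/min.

Cap-side area A_cap = π/4 × (2.02 in)² = 3.205 in^2
Rod-side annular area A_ann = π/4 × (2.02² − 1.07²) = 2.306 in^2
Piston speed v = Q_in/A_cap; rod-end outflow Q_out = v × A_ann = Q_in × A_ann/A_cap.

Q_out ≈ 7.77 gal/min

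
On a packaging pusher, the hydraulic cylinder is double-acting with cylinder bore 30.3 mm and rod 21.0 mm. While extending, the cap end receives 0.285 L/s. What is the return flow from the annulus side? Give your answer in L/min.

Q_out ≈ 8.89 L/min

Cap-side area A_cap = π/4 × (30.3 mm)² = 721.1 mm^2
Rod-side annular area A_ann = π/4 × (30.3² − 21.0²) = 374.7 mm^2
Piston speed v = Q_in/A_cap; rod-end outflow Q_out = v × A_ann = Q_in × A_ann/A_cap.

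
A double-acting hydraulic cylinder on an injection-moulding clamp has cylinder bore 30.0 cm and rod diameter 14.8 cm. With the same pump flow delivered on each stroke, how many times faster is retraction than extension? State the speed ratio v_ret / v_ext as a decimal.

Cap-side area A_cap = π/4 × (30.0 cm)² = 706.9 cm^2
Rod-side annular area A_ann = π/4 × (30.0² − 14.8²) = 534.8 cm^2
For equal Q, v ∝ 1/A, so v_ret/v_ext = A_cap/A_ann.

v_ret/v_ext ≈ 1.32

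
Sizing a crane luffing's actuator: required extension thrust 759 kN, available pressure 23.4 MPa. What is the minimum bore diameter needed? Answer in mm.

D ≈ 203 mm

Extension force acts on the full piston face: F = P × (π/4)D².
D = √(4F / (πP)) = √(4 × 759 kN / (π × 23.4 MPa))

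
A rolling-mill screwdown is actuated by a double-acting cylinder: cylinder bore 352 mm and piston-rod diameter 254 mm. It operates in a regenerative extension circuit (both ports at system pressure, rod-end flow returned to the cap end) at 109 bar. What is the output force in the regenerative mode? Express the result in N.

F ≈ 5.52e5 N

With equal pressure on both faces, forces on the annular region cancel; the net push is pressure × rod cross-section.
Rod cross-section A_rod = π/4 × (254 mm)² = 50670 mm^2
F = P × A_rod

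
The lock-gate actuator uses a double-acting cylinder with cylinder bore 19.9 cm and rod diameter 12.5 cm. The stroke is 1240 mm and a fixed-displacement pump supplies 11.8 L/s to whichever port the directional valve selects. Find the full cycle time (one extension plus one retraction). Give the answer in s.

t ≈ 5.25 s

Cap-side area A_cap = π/4 × (19.9 cm)² = 311.0 cm^2
Rod-side annular area A_ann = π/4 × (19.9² − 12.5²) = 188.3 cm^2
t_ext = A_cap·L/Q = 3.268 s
t_ret = A_ann·L/Q = 1.979 s
t_cycle = t_ext + t_ret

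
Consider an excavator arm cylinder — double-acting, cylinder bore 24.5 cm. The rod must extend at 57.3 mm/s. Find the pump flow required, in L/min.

Cap-side area A_cap = π/4 × (24.5 cm)² = 471.4 cm^2
Q = A × v

Q ≈ 162 L/min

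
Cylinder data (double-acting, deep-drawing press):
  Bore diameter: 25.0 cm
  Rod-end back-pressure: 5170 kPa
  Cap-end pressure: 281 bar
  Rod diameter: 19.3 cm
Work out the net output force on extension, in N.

F ≈ 1.28e6 N

Cap-side area A_cap = π/4 × (25.0 cm)² = 490.9 cm^2
Rod-side annular area A_ann = π/4 × (25.0² − 19.3²) = 198.3 cm^2
Net thrust = P_cap·A_cap − P_rod·A_ann = 1.379e6 N − 1.025e5 N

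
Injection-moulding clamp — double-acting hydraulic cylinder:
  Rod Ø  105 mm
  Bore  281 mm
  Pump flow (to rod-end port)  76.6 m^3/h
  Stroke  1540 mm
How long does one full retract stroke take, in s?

t ≈ 3.86 s

Rod-side annular area A_ann = π/4 × (281² − 105²) = 53360 mm^2
Swept volume V = A × L; t = V / Q = A·L / Q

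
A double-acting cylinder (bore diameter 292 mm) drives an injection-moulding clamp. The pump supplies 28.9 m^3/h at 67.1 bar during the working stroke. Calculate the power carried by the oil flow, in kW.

W ≈ 53.9 kW

Hydraulic power = P × Q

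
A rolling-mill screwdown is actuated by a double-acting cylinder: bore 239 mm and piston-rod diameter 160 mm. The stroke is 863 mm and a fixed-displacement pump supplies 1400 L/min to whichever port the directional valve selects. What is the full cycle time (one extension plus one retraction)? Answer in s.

t ≈ 2.57 s

Cap-side area A_cap = π/4 × (239 mm)² = 44860 mm^2
Rod-side annular area A_ann = π/4 × (239² − 160²) = 24760 mm^2
t_ext = A_cap·L/Q = 1.659 s
t_ret = A_ann·L/Q = 0.9156 s
t_cycle = t_ext + t_ret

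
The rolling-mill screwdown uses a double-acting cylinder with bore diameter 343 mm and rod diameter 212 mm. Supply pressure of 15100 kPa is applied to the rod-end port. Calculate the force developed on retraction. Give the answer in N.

F ≈ 8.62e5 N

Rod-side annular area A_ann = π/4 × (343² − 212²) = 57100 mm^2
On retraction the pressure acts on the annular area (bore minus rod).
F = P × A_ann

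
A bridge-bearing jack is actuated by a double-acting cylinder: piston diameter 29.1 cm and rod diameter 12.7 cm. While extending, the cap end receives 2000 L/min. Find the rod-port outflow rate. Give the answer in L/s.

Cap-side area A_cap = π/4 × (29.1 cm)² = 665.1 cm^2
Rod-side annular area A_ann = π/4 × (29.1² − 12.7²) = 538.4 cm^2
Piston speed v = Q_in/A_cap; rod-end outflow Q_out = v × A_ann = Q_in × A_ann/A_cap.

Q_out ≈ 27.0 L/s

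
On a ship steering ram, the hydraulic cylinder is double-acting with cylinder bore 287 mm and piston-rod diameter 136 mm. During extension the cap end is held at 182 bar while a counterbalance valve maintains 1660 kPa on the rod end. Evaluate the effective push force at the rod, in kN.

Cap-side area A_cap = π/4 × (287 mm)² = 64690 mm^2
Rod-side annular area A_ann = π/4 × (287² − 136²) = 50170 mm^2
Net thrust = P_cap·A_cap − P_rod·A_ann = 1177 kN − 83.28 kN

F ≈ 1090 kN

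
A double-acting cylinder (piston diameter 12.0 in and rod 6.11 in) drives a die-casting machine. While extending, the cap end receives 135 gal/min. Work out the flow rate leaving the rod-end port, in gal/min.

Q_out ≈ 100 gal/min

Cap-side area A_cap = π/4 × (12.0 in)² = 113.1 in^2
Rod-side annular area A_ann = π/4 × (12.0² − 6.11²) = 83.78 in^2
Piston speed v = Q_in/A_cap; rod-end outflow Q_out = v × A_ann = Q_in × A_ann/A_cap.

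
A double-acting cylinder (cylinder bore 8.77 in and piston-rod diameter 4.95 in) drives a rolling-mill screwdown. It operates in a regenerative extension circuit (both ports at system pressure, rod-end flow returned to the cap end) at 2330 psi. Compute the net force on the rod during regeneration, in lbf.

F ≈ 44800 lbf

With equal pressure on both faces, forces on the annular region cancel; the net push is pressure × rod cross-section.
Rod cross-section A_rod = π/4 × (4.95 in)² = 19.24 in^2
F = P × A_rod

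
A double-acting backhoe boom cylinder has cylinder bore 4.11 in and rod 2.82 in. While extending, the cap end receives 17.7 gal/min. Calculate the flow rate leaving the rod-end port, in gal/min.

Q_out ≈ 9.37 gal/min

Cap-side area A_cap = π/4 × (4.11 in)² = 13.27 in^2
Rod-side annular area A_ann = π/4 × (4.11² − 2.82²) = 7.021 in^2
Piston speed v = Q_in/A_cap; rod-end outflow Q_out = v × A_ann = Q_in × A_ann/A_cap.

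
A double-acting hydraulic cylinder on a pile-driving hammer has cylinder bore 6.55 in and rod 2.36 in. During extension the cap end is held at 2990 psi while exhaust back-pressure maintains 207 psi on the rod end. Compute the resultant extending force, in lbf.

F ≈ 94700 lbf

Cap-side area A_cap = π/4 × (6.55 in)² = 33.70 in^2
Rod-side annular area A_ann = π/4 × (6.55² − 2.36²) = 29.32 in^2
Net thrust = P_cap·A_cap − P_rod·A_ann = 1.007e5 lbf − 6069 lbf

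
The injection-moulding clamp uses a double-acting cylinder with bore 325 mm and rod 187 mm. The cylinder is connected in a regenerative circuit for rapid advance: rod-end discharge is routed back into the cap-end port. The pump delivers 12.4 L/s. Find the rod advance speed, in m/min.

v ≈ 27.1 m/min

In regeneration the rod-end outflow joins the pump flow into the cap end, so the net volume the pump must supply per unit advance equals the rod cross-section area.
Rod cross-section A_rod = π/4 × (187 mm)² = 27460 mm^2
v = Q_pump / A_rod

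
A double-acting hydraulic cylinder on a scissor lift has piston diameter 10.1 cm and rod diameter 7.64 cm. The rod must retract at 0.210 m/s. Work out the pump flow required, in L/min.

Q ≈ 43.2 L/min

Rod-side annular area A_ann = π/4 × (10.1² − 7.64²) = 34.28 cm^2
Q = A × v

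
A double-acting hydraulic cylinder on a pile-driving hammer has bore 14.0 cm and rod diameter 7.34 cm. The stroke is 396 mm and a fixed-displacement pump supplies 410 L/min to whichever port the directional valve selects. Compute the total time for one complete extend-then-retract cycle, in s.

t ≈ 1.54 s

Cap-side area A_cap = π/4 × (14.0 cm)² = 153.9 cm^2
Rod-side annular area A_ann = π/4 × (14.0² − 7.34²) = 111.6 cm^2
t_ext = A_cap·L/Q = 0.8921 s
t_ret = A_ann·L/Q = 0.6469 s
t_cycle = t_ext + t_ret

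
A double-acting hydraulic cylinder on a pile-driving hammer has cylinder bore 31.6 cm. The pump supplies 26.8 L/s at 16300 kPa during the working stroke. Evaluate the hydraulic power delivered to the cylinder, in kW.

W ≈ 437 kW

Hydraulic power = P × Q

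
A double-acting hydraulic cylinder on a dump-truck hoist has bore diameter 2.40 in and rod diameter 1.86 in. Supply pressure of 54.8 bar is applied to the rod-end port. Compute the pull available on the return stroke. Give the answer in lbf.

Rod-side annular area A_ann = π/4 × (2.40² − 1.86²) = 1.807 in^2
On retraction the pressure acts on the annular area (bore minus rod).
F = P × A_ann

F ≈ 1440 lbf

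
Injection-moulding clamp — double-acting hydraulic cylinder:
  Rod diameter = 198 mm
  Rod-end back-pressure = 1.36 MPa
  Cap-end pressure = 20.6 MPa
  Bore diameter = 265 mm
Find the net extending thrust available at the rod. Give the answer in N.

F ≈ 1.10e6 N

Cap-side area A_cap = π/4 × (265 mm)² = 55150 mm^2
Rod-side annular area A_ann = π/4 × (265² − 198²) = 24360 mm^2
Net thrust = P_cap·A_cap − P_rod·A_ann = 1.136e6 N − 33130 N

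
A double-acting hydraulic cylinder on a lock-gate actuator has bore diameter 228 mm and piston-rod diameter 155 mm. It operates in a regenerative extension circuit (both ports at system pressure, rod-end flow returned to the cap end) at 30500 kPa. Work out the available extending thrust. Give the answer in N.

With equal pressure on both faces, forces on the annular region cancel; the net push is pressure × rod cross-section.
Rod cross-section A_rod = π/4 × (155 mm)² = 18870 mm^2
F = P × A_rod

F ≈ 5.76e5 N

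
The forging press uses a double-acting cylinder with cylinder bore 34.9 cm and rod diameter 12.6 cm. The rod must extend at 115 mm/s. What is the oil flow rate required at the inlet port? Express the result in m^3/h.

Q ≈ 39.6 m^3/h

Cap-side area A_cap = π/4 × (34.9 cm)² = 956.6 cm^2
Q = A × v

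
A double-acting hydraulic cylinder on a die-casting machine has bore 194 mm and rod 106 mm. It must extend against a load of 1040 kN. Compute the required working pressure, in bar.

P ≈ 352 bar

Cap-side area A_cap = π/4 × (194 mm)² = 29560 mm^2
P = F / A = 1040 kN / A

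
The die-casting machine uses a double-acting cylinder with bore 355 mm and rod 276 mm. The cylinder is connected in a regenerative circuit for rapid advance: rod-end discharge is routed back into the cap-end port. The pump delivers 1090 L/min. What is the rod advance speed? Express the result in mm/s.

v ≈ 304 mm/s

In regeneration the rod-end outflow joins the pump flow into the cap end, so the net volume the pump must supply per unit advance equals the rod cross-section area.
Rod cross-section A_rod = π/4 × (276 mm)² = 59830 mm^2
v = Q_pump / A_rod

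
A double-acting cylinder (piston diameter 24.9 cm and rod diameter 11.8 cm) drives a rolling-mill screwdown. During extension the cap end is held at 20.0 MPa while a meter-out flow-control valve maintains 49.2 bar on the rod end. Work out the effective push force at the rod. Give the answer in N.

F ≈ 7.88e5 N

Cap-side area A_cap = π/4 × (24.9 cm)² = 487.0 cm^2
Rod-side annular area A_ann = π/4 × (24.9² − 11.8²) = 377.6 cm^2
Net thrust = P_cap·A_cap − P_rod·A_ann = 9.739e5 N − 1.858e5 N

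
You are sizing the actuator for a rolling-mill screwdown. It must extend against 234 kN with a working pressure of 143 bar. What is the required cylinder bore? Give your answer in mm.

Extension force acts on the full piston face: F = P × (π/4)D².
D = √(4F / (πP)) = √(4 × 234 kN / (π × 143 bar))

D ≈ 144 mm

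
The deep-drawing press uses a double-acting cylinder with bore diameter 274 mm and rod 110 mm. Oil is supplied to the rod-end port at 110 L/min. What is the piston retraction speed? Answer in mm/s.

v ≈ 37.1 mm/s

Rod-side annular area A_ann = π/4 × (274² − 110²) = 49460 mm^2
Flow into the rod-end port fills the annular volume.
v = Q / A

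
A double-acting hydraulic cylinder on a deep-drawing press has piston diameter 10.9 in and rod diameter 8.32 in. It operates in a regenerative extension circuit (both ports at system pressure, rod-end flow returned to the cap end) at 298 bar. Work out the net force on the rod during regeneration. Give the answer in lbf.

F ≈ 2.35e5 lbf

With equal pressure on both faces, forces on the annular region cancel; the net push is pressure × rod cross-section.
Rod cross-section A_rod = π/4 × (8.32 in)² = 54.37 in^2
F = P × A_rod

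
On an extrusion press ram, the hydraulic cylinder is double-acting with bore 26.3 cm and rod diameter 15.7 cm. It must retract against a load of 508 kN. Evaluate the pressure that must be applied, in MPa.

Rod-side annular area A_ann = π/4 × (26.3² − 15.7²) = 349.7 cm^2
Retraction: pressure acts on the annular area.
P = F / A = 508 kN / A

P ≈ 14.5 MPa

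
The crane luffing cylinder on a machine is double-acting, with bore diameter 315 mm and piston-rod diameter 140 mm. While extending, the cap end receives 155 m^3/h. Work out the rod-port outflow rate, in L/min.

Q_out ≈ 2070 L/min

Cap-side area A_cap = π/4 × (315 mm)² = 77930 mm^2
Rod-side annular area A_ann = π/4 × (315² − 140²) = 62540 mm^2
Piston speed v = Q_in/A_cap; rod-end outflow Q_out = v × A_ann = Q_in × A_ann/A_cap.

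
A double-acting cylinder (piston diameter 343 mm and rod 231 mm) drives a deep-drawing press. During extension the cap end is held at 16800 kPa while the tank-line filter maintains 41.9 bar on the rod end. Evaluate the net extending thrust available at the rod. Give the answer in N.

Cap-side area A_cap = π/4 × (343 mm)² = 92400 mm^2
Rod-side annular area A_ann = π/4 × (343² − 231²) = 50490 mm^2
Net thrust = P_cap·A_cap − P_rod·A_ann = 1.552e6 N − 2.116e5 N

F ≈ 1.34e6 N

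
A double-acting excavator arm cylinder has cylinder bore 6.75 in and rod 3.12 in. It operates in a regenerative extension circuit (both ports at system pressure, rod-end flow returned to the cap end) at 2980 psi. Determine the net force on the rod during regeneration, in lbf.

With equal pressure on both faces, forces on the annular region cancel; the net push is pressure × rod cross-section.
Rod cross-section A_rod = π/4 × (3.12 in)² = 7.645 in^2
F = P × A_rod

F ≈ 22800 lbf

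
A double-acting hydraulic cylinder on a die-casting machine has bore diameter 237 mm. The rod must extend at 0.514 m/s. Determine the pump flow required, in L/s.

Cap-side area A_cap = π/4 × (237 mm)² = 44120 mm^2
Q = A × v

Q ≈ 22.7 L/s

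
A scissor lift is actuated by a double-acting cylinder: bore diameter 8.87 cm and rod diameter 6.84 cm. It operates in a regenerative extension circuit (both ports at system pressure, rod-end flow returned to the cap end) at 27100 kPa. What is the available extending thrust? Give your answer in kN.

F ≈ 99.6 kN

With equal pressure on both faces, forces on the annular region cancel; the net push is pressure × rod cross-section.
Rod cross-section A_rod = π/4 × (6.84 cm)² = 36.75 cm^2
F = P × A_rod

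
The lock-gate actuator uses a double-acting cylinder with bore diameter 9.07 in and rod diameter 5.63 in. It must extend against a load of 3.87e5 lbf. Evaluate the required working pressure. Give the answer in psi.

P ≈ 5990 psi

Cap-side area A_cap = π/4 × (9.07 in)² = 64.61 in^2
P = F / A = 3.87e5 lbf / A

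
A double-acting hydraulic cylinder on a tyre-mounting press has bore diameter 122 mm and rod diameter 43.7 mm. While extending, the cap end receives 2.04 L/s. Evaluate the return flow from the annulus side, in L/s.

Q_out ≈ 1.78 L/s

Cap-side area A_cap = π/4 × (122 mm)² = 11690 mm^2
Rod-side annular area A_ann = π/4 × (122² − 43.7²) = 10190 mm^2
Piston speed v = Q_in/A_cap; rod-end outflow Q_out = v × A_ann = Q_in × A_ann/A_cap.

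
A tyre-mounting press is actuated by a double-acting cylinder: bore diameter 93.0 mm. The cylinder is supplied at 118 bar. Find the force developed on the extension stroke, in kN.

Cap-side area A_cap = π/4 × (93.0 mm)² = 6793 mm^2
F = P × A_cap = 118 bar × A_cap

F ≈ 80.2 kN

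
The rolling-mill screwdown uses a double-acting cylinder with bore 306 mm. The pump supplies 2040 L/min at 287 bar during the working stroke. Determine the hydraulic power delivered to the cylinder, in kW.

Hydraulic power = P × Q

W ≈ 976 kW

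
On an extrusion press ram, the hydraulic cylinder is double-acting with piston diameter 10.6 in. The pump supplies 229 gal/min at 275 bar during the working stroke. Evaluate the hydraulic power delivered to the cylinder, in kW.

Hydraulic power = P × Q

W ≈ 397 kW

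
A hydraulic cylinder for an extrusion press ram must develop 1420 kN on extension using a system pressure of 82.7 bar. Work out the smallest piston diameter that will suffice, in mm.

Extension force acts on the full piston face: F = P × (π/4)D².
D = √(4F / (πP)) = √(4 × 1420 kN / (π × 82.7 bar))

D ≈ 468 mm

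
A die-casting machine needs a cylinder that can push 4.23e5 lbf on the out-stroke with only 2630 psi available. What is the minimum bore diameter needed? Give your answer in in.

Extension force acts on the full piston face: F = P × (π/4)D².
D = √(4F / (πP)) = √(4 × 4.23e5 lbf / (π × 2630 psi))

D ≈ 14.3 in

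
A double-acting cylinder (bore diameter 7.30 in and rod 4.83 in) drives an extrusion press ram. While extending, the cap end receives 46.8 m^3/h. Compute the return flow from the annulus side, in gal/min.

Cap-side area A_cap = π/4 × (7.30 in)² = 41.85 in^2
Rod-side annular area A_ann = π/4 × (7.30² − 4.83²) = 23.53 in^2
Piston speed v = Q_in/A_cap; rod-end outflow Q_out = v × A_ann = Q_in × A_ann/A_cap.

Q_out ≈ 116 gal/min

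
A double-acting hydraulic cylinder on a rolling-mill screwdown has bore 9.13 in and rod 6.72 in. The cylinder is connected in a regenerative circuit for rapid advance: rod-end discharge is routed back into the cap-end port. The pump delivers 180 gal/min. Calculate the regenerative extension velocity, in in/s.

In regeneration the rod-end outflow joins the pump flow into the cap end, so the net volume the pump must supply per unit advance equals the rod cross-section area.
Rod cross-section A_rod = π/4 × (6.72 in)² = 35.47 in^2
v = Q_pump / A_rod

v ≈ 19.5 in/s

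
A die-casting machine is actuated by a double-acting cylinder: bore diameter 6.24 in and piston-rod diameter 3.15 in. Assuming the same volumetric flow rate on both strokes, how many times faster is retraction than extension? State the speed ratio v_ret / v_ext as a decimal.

Cap-side area A_cap = π/4 × (6.24 in)² = 30.58 in^2
Rod-side annular area A_ann = π/4 × (6.24² − 3.15²) = 22.79 in^2
For equal Q, v ∝ 1/A, so v_ret/v_ext = A_cap/A_ann.

v_ret/v_ext ≈ 1.34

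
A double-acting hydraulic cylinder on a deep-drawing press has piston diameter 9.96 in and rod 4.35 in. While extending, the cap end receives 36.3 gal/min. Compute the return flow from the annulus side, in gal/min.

Cap-side area A_cap = π/4 × (9.96 in)² = 77.91 in^2
Rod-side annular area A_ann = π/4 × (9.96² − 4.35²) = 63.05 in^2
Piston speed v = Q_in/A_cap; rod-end outflow Q_out = v × A_ann = Q_in × A_ann/A_cap.

Q_out ≈ 29.4 gal/min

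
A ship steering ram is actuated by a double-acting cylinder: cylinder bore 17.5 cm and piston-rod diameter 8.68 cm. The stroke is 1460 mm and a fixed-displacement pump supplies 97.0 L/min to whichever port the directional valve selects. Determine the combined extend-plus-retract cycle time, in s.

Cap-side area A_cap = π/4 × (17.5 cm)² = 240.5 cm^2
Rod-side annular area A_ann = π/4 × (17.5² − 8.68²) = 181.4 cm^2
t_ext = A_cap·L/Q = 21.72 s
t_ret = A_ann·L/Q = 16.38 s
t_cycle = t_ext + t_ret

t ≈ 38.1 s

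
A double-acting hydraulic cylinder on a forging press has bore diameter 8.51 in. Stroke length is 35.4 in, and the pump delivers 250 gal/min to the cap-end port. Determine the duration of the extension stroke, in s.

Cap-side area A_cap = π/4 × (8.51 in)² = 56.88 in^2
Swept volume V = A × L; t = V / Q = A·L / Q

t ≈ 2.09 s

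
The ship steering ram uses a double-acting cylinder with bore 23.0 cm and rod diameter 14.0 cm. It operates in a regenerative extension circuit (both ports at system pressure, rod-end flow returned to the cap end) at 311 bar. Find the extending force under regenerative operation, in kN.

With equal pressure on both faces, forces on the annular region cancel; the net push is pressure × rod cross-section.
Rod cross-section A_rod = π/4 × (14.0 cm)² = 153.9 cm^2
F = P × A_rod

F ≈ 479 kN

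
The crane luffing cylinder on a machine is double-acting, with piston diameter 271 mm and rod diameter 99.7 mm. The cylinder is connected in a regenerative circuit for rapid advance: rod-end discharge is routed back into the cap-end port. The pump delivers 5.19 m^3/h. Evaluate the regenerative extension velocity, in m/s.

v ≈ 0.185 m/s

In regeneration the rod-end outflow joins the pump flow into the cap end, so the net volume the pump must supply per unit advance equals the rod cross-section area.
Rod cross-section A_rod = π/4 × (99.7 mm)² = 7807 mm^2
v = Q_pump / A_rod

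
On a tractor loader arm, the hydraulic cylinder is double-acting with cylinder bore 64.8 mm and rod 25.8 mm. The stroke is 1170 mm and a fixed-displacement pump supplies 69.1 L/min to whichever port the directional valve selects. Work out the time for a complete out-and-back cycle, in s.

Cap-side area A_cap = π/4 × (64.8 mm)² = 3298 mm^2
Rod-side annular area A_ann = π/4 × (64.8² − 25.8²) = 2775 mm^2
t_ext = A_cap·L/Q = 3.350 s
t_ret = A_ann·L/Q = 2.819 s
t_cycle = t_ext + t_ret

t ≈ 6.17 s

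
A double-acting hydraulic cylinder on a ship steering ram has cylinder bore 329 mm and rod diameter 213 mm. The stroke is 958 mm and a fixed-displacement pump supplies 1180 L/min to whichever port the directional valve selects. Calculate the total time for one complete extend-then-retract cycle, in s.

Cap-side area A_cap = π/4 × (329 mm)² = 85010 mm^2
Rod-side annular area A_ann = π/4 × (329² − 213²) = 49380 mm^2
t_ext = A_cap·L/Q = 4.141 s
t_ret = A_ann·L/Q = 2.405 s
t_cycle = t_ext + t_ret

t ≈ 6.55 s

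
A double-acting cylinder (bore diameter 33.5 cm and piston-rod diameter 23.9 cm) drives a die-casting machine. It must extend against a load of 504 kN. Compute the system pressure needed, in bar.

Cap-side area A_cap = π/4 × (33.5 cm)² = 881.4 cm^2
P = F / A = 504 kN / A

P ≈ 57.2 bar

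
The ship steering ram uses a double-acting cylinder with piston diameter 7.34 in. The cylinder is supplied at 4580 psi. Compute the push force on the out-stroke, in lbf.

Cap-side area A_cap = π/4 × (7.34 in)² = 42.31 in^2
F = P × A_cap = 4580 psi × A_cap

F ≈ 1.94e5 lbf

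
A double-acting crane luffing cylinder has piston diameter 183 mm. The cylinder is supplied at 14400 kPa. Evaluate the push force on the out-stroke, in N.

F ≈ 3.79e5 N

Cap-side area A_cap = π/4 × (183 mm)² = 26300 mm^2
F = P × A_cap = 14400 kPa × A_cap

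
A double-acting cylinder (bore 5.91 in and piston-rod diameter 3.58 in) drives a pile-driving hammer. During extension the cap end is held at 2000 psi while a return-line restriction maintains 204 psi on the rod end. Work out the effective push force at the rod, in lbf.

F ≈ 51300 lbf

Cap-side area A_cap = π/4 × (5.91 in)² = 27.43 in^2
Rod-side annular area A_ann = π/4 × (5.91² − 3.58²) = 17.37 in^2
Net thrust = P_cap·A_cap − P_rod·A_ann = 54860 lbf − 3543 lbf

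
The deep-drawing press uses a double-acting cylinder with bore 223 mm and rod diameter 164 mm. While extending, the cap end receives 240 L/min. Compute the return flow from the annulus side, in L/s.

Q_out ≈ 1.84 L/s

Cap-side area A_cap = π/4 × (223 mm)² = 39060 mm^2
Rod-side annular area A_ann = π/4 × (223² − 164²) = 17930 mm^2
Piston speed v = Q_in/A_cap; rod-end outflow Q_out = v × A_ann = Q_in × A_ann/A_cap.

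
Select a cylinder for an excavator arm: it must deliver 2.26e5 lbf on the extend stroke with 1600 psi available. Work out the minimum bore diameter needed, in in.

Extension force acts on the full piston face: F = P × (π/4)D².
D = √(4F / (πP)) = √(4 × 2.26e5 lbf / (π × 1600 psi))

D ≈ 13.4 in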